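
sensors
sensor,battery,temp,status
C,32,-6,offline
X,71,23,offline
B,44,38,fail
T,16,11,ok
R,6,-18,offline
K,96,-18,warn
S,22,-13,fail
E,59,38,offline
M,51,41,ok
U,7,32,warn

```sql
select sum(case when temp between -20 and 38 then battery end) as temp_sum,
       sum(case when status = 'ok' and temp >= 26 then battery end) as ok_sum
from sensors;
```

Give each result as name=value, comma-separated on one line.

[temp_sum: temp between -20 and 38]
sensor=C: ✓ → 32
sensor=X: ✓ → 71
sensor=B: ✓ → 44
sensor=T: ✓ → 16
sensor=R: ✓ → 6
sensor=K: ✓ → 96
sensor=S: ✓ → 22
sensor=E: ✓ → 59
sensor=M: ✗
sensor=U: ✓ → 7
temp_sum = 32 + 71 + 44 + 16 + 6 + 96 + 22 + 59 + 7 = 353
—
[ok_sum: status = 'ok' and temp >= 26]
sensor=C: ✗
sensor=X: ✗
sensor=B: ✗
sensor=T: ✗
sensor=R: ✗
sensor=K: ✗
sensor=S: ✗
sensor=E: ✗
sensor=M: ✓ → 51
sensor=U: ✗
ok_sum = 51

temp_sum=353, ok_sum=51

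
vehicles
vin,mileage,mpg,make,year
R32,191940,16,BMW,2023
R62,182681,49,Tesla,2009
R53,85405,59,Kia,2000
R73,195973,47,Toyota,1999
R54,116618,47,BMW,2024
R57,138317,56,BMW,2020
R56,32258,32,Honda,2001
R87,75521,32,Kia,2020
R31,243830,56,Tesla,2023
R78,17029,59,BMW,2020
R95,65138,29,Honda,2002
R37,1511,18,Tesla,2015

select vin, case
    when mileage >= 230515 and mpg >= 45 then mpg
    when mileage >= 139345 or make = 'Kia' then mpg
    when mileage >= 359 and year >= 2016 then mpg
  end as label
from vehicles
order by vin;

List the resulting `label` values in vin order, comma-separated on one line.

vin=R31: mileage >= 230515 and mpg >= 45 → 56
vin=R32: mileage >= 139345 or make = 'Kia' → 16
vin=R37: (no match → NULL) → NULL
vin=R53: mileage >= 139345 or make = 'Kia' → 59
vin=R54: mileage >= 359 and year >= 2016 → 47
vin=R56: (no match → NULL) → NULL
vin=R57: mileage >= 359 and year >= 2016 → 56
vin=R62: mileage >= 139345 or make = 'Kia' → 49
vin=R73: mileage >= 139345 or make = 'Kia' → 47
vin=R78: mileage >= 359 and year >= 2016 → 59
vin=R87: mileage >= 139345 or make = 'Kia' → 32
vin=R95: (no match → NULL) → NULL

56, 16, NULL, 59, 47, NULL, 56, 49, 47, 59, 32, NULL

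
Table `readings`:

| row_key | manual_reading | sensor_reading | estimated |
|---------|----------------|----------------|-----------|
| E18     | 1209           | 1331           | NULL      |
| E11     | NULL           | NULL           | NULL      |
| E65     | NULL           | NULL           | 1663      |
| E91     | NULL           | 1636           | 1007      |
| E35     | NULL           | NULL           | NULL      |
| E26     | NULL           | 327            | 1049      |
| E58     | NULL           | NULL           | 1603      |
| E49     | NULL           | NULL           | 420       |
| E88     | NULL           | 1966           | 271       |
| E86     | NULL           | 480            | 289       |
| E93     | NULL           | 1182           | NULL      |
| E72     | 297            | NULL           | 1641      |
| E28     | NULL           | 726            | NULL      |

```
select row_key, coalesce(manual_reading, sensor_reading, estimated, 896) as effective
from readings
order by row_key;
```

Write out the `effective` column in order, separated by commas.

row_key=E11: manual_reading=NULL, sensor_reading=NULL, estimated=NULL, → literal 896 → 896
row_key=E18: manual_reading=1209 → 1209
row_key=E26: manual_reading=NULL, sensor_reading=327 → 327
row_key=E28: manual_reading=NULL, sensor_reading=726 → 726
row_key=E35: manual_reading=NULL, sensor_reading=NULL, estimated=NULL, → literal 896 → 896
row_key=E49: manual_reading=NULL, sensor_reading=NULL, estimated=420 → 420
row_key=E58: manual_reading=NULL, sensor_reading=NULL, estimated=1603 → 1603
row_key=E65: manual_reading=NULL, sensor_reading=NULL, estimated=1663 → 1663
row_key=E72: manual_reading=297 → 297
row_key=E86: manual_reading=NULL, sensor_reading=480 → 480
row_key=E88: manual_reading=NULL, sensor_reading=1966 → 1966
row_key=E91: manual_reading=NULL, sensor_reading=1636 → 1636
row_key=E93: manual_reading=NULL, sensor_reading=1182 → 1182

896, 1209, 327, 726, 896, 420, 1603, 1663, 297, 480, 1966, 1636, 1182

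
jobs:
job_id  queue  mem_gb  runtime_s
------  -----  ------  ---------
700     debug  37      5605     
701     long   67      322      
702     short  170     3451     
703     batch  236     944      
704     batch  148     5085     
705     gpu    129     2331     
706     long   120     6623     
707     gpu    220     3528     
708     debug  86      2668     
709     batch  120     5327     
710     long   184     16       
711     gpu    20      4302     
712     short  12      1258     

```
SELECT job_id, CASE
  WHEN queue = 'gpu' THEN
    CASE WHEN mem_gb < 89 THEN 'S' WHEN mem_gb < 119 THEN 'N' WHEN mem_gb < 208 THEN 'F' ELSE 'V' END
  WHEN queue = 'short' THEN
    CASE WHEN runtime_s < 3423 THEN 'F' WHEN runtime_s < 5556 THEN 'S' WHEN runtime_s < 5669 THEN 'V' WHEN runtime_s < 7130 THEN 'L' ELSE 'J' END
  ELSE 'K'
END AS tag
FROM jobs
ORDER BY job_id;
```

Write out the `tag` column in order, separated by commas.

job_id=700: queue='debug' → outer ELSE → K
job_id=701: queue='long' → outer ELSE → K
job_id=702: queue='short' → inner[runtime_s < 5556] → S
job_id=703: queue='batch' → outer ELSE → K
job_id=704: queue='batch' → outer ELSE → K
job_id=705: queue='gpu' → inner[mem_gb < 208] → F
job_id=706: queue='long' → outer ELSE → K
job_id=707: queue='gpu' → inner[ELSE] → V
job_id=708: queue='debug' → outer ELSE → K
job_id=709: queue='batch' → outer ELSE → K
job_id=710: queue='long' → outer ELSE → K
job_id=711: queue='gpu' → inner[mem_gb < 89] → S
job_id=712: queue='short' → inner[runtime_s < 3423] → F

K, K, S, K, K, F, K, V, K, K, K, S, F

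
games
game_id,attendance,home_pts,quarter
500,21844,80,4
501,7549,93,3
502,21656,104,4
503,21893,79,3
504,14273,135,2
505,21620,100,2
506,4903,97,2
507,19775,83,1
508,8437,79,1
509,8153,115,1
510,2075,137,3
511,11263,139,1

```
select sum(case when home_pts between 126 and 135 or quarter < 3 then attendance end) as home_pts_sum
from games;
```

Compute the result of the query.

88424

game_id=500: ✗
game_id=501: ✗
game_id=502: ✗
game_id=503: ✗
game_id=504: ✓ → 14273
game_id=505: ✓ → 21620
game_id=506: ✓ → 4903
game_id=507: ✓ → 19775
game_id=508: ✓ → 8437
game_id=509: ✓ → 8153
game_id=510: ✗
game_id=511: ✓ → 11263
home_pts_sum = 14273 + 21620 + 4903 + 19775 + 8437 + 8153 + 11263 = 88424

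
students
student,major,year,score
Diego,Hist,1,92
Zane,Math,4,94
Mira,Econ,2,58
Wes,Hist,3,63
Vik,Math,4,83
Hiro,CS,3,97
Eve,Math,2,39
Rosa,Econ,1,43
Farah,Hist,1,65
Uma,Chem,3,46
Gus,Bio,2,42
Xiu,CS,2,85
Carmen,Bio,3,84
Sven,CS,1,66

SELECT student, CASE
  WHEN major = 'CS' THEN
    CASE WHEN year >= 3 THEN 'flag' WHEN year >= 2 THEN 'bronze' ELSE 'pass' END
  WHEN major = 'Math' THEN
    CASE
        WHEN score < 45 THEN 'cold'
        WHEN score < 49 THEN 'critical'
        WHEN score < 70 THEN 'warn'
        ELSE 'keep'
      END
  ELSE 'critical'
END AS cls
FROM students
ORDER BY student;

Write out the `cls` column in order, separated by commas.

critical, critical, cold, critical, critical, flag, critical, critical, pass, critical, keep, critical, bronze, keep

student=Carmen: major='Bio' → outer ELSE → critical
student=Diego: major='Hist' → outer ELSE → critical
student=Eve: major='Math' → inner[score < 45] → cold
student=Farah: major='Hist' → outer ELSE → critical
student=Gus: major='Bio' → outer ELSE → critical
student=Hiro: major='CS' → inner[year >= 3] → flag
student=Mira: major='Econ' → outer ELSE → critical
student=Rosa: major='Econ' → outer ELSE → critical
student=Sven: major='CS' → inner[ELSE] → pass
student=Uma: major='Chem' → outer ELSE → critical
student=Vik: major='Math' → inner[ELSE] → keep
student=Wes: major='Hist' → outer ELSE → critical
student=Xiu: major='CS' → inner[year >= 2] → bronze
student=Zane: major='Math' → inner[ELSE] → keep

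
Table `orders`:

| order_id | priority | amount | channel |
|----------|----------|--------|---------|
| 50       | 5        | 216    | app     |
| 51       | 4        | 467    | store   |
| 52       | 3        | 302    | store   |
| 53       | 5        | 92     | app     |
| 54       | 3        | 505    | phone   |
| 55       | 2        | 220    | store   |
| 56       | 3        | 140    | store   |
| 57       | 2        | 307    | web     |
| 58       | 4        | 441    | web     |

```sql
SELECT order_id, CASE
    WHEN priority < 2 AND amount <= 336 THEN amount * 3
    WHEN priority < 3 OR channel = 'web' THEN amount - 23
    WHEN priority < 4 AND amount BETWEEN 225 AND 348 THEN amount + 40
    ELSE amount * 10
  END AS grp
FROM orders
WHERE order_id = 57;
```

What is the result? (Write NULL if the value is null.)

order_id = 57: priority=2, amount=307, channel=web.
priority < 2 AND amount <= 336 → false
priority < 3 OR channel = 'web' → true → 284

284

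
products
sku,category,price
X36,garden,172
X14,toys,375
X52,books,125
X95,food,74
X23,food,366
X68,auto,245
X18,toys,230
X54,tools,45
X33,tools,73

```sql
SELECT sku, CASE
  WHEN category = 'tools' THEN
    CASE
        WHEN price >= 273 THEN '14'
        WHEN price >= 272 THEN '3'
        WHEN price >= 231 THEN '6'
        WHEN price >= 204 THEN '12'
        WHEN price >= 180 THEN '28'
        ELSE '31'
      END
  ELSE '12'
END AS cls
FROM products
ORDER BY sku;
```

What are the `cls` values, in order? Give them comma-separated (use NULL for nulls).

12, 12, 12, 31, 12, 12, 31, 12, 12

sku=X14: category='toys' → outer ELSE → 12
sku=X18: category='toys' → outer ELSE → 12
sku=X23: category='food' → outer ELSE → 12
sku=X33: category='tools' → inner[ELSE] → 31
sku=X36: category='garden' → outer ELSE → 12
sku=X52: category='books' → outer ELSE → 12
sku=X54: category='tools' → inner[ELSE] → 31
sku=X68: category='auto' → outer ELSE → 12
sku=X95: category='food' → outer ELSE → 12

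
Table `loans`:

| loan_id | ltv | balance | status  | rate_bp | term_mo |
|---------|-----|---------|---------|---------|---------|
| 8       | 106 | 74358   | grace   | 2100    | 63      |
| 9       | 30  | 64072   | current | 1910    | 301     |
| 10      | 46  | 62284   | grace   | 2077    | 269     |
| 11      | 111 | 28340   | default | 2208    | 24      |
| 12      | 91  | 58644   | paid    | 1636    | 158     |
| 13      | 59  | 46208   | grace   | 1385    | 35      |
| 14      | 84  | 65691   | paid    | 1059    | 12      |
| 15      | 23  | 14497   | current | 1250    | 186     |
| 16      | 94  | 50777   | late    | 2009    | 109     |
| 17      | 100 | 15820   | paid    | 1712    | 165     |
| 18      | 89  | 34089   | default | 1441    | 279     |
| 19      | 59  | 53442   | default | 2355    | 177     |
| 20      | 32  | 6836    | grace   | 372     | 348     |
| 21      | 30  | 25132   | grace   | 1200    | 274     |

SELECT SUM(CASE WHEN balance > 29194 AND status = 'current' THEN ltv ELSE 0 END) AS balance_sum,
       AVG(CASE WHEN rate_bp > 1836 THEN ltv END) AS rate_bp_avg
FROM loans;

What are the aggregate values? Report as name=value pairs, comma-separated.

[balance_sum: balance > 29194 AND status = 'current']
loan_id=8: ✗
loan_id=9: ✓ → 30
loan_id=10: ✗
loan_id=11: ✗
loan_id=12: ✗
loan_id=13: ✗
loan_id=14: ✗
loan_id=15: ✗
loan_id=16: ✗
loan_id=17: ✗
loan_id=18: ✗
loan_id=19: ✗
loan_id=20: ✗
loan_id=21: ✗
balance_sum = 30
—
[rate_bp_avg: rate_bp > 1836]
loan_id=8: ✓ → 106
loan_id=9: ✓ → 30
loan_id=10: ✓ → 46
loan_id=11: ✓ → 111
loan_id=12: ✗
loan_id=13: ✗
loan_id=14: ✗
loan_id=15: ✗
loan_id=16: ✓ → 94
loan_id=17: ✗
loan_id=18: ✗
loan_id=19: ✓ → 59
loan_id=20: ✗
loan_id=21: ✗
rate_bp_avg = (106 + 30 + 46 + 111 + 94 + 59) / 6 = 74.3333333333

balance_sum=30, rate_bp_avg=74.3333333333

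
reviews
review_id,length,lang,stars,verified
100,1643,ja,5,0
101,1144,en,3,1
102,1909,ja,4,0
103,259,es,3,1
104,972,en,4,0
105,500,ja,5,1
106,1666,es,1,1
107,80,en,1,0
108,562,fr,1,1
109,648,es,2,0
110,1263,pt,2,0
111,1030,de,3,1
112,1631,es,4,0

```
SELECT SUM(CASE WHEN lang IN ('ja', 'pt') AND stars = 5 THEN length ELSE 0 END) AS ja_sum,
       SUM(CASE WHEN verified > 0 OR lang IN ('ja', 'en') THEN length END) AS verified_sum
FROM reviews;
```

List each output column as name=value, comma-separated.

ja_sum=2143, verified_sum=9765

[ja_sum: lang IN ('ja', 'pt') AND stars = 5]
review_id=100: ✓ → 1643
review_id=101: ✗
review_id=102: ✗
review_id=103: ✗
review_id=104: ✗
review_id=105: ✓ → 500
review_id=106: ✗
review_id=107: ✗
review_id=108: ✗
review_id=109: ✗
review_id=110: ✗
review_id=111: ✗
review_id=112: ✗
ja_sum = 1643 + 500 = 2143
—
[verified_sum: verified > 0 OR lang IN ('ja', 'en')]
review_id=100: ✓ → 1643
review_id=101: ✓ → 1144
review_id=102: ✓ → 1909
review_id=103: ✓ → 259
review_id=104: ✓ → 972
review_id=105: ✓ → 500
review_id=106: ✓ → 1666
review_id=107: ✓ → 80
review_id=108: ✓ → 562
review_id=109: ✗
review_id=110: ✗
review_id=111: ✓ → 1030
review_id=112: ✗
verified_sum = 1643 + 1144 + 1909 + 259 + 972 + 500 + 1666 + 80 + 562 + 1030 = 9765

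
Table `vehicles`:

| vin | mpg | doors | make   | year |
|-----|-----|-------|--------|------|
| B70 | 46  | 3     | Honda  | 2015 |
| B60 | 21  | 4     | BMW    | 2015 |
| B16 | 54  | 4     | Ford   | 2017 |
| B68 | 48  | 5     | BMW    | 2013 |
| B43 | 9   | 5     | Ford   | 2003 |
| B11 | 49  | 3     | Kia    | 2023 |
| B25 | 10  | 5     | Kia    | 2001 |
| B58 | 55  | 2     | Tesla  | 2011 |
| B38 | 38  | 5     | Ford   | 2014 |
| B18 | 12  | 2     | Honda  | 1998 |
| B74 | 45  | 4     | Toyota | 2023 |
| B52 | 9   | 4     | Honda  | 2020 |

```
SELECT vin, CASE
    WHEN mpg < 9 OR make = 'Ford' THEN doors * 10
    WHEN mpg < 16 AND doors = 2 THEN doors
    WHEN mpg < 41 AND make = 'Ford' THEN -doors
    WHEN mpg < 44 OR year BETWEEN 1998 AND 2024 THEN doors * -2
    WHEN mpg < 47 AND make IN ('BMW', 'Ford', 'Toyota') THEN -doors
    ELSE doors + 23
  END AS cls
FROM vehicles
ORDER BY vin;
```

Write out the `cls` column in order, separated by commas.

-6, 40, 2, -10, 50, 50, -8, -4, -8, -10, -6, -8

vin=B11: mpg < 44 OR year BETWEEN 1998 AND 2024 → -6
vin=B16: mpg < 9 OR make = 'Ford' → 40
vin=B18: mpg < 16 AND doors = 2 → 2
vin=B25: mpg < 44 OR year BETWEEN 1998 AND 2024 → -10
vin=B38: mpg < 9 OR make = 'Ford' → 50
vin=B43: mpg < 9 OR make = 'Ford' → 50
vin=B52: mpg < 44 OR year BETWEEN 1998 AND 2024 → -8
vin=B58: mpg < 44 OR year BETWEEN 1998 AND 2024 → -4
vin=B60: mpg < 44 OR year BETWEEN 1998 AND 2024 → -8
vin=B68: mpg < 44 OR year BETWEEN 1998 AND 2024 → -10
vin=B70: mpg < 44 OR year BETWEEN 1998 AND 2024 → -6
vin=B74: mpg < 44 OR year BETWEEN 1998 AND 2024 → -8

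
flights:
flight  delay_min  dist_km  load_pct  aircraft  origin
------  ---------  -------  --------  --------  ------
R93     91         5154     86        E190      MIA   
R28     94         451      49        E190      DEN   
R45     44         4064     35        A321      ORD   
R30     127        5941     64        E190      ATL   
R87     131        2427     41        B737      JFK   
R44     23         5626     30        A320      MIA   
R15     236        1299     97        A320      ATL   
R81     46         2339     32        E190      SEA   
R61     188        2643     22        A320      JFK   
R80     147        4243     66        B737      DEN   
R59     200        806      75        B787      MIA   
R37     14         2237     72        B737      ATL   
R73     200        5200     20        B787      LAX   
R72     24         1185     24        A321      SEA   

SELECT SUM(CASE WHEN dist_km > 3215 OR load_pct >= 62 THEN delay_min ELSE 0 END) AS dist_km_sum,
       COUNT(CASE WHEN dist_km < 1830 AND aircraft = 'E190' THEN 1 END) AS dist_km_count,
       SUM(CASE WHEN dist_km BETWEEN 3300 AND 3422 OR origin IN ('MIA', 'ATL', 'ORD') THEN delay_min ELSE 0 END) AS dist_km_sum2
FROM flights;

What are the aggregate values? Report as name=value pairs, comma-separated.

dist_km_sum=1082, dist_km_count=1, dist_km_sum2=735

[dist_km_sum: dist_km > 3215 OR load_pct >= 62]
flight=R93: ✓ → 91
flight=R28: ✗
flight=R45: ✓ → 44
flight=R30: ✓ → 127
flight=R87: ✗
flight=R44: ✓ → 23
flight=R15: ✓ → 236
flight=R81: ✗
flight=R61: ✗
flight=R80: ✓ → 147
flight=R59: ✓ → 200
flight=R37: ✓ → 14
flight=R73: ✓ → 200
flight=R72: ✗
dist_km_sum = 91 + 44 + 127 + 23 + 236 + 147 + 200 + 14 + 200 = 1082
—
[dist_km_count: dist_km < 1830 AND aircraft = 'E190']
flight=R93: ✗
flight=R28: ✓ → 1
flight=R45: ✗
flight=R30: ✗
flight=R87: ✗
flight=R44: ✗
flight=R15: ✗
flight=R81: ✗
flight=R61: ✗
flight=R80: ✗
flight=R59: ✗
flight=R37: ✗
flight=R73: ✗
flight=R72: ✗
dist_km_count = COUNT(1) = 1
—
[dist_km_sum2: dist_km BETWEEN 3300 AND 3422 OR origin IN ('MIA', 'ATL', 'ORD')]
flight=R93: ✓ → 91
flight=R28: ✗
flight=R45: ✓ → 44
flight=R30: ✓ → 127
flight=R87: ✗
flight=R44: ✓ → 23
flight=R15: ✓ → 236
flight=R81: ✗
flight=R61: ✗
flight=R80: ✗
flight=R59: ✓ → 200
flight=R37: ✓ → 14
flight=R73: ✗
flight=R72: ✗
dist_km_sum2 = 91 + 44 + 127 + 23 + 236 + 200 + 14 = 735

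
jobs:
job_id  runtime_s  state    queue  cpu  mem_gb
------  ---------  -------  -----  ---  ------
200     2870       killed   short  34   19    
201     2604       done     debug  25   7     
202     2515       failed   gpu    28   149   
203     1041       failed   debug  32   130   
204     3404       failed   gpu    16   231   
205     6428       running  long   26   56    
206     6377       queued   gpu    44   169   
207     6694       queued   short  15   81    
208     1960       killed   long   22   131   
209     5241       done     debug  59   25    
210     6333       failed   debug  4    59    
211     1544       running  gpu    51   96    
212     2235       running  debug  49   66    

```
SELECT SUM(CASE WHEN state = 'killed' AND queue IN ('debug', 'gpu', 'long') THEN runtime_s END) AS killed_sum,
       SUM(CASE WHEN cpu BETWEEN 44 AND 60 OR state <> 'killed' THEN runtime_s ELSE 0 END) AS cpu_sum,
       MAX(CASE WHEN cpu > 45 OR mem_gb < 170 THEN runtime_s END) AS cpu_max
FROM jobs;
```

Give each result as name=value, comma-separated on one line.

[killed_sum: state = 'killed' AND queue IN ('debug', 'gpu', 'long')]
job_id=200: ✗
job_id=201: ✗
job_id=202: ✗
job_id=203: ✗
job_id=204: ✗
job_id=205: ✗
job_id=206: ✗
job_id=207: ✗
job_id=208: ✓ → 1960
job_id=209: ✗
job_id=210: ✗
job_id=211: ✗
job_id=212: ✗
killed_sum = 1960
—
[cpu_sum: cpu BETWEEN 44 AND 60 OR state <> 'killed']
job_id=200: ✗
job_id=201: ✓ → 2604
job_id=202: ✓ → 2515
job_id=203: ✓ → 1041
job_id=204: ✓ → 3404
job_id=205: ✓ → 6428
job_id=206: ✓ → 6377
job_id=207: ✓ → 6694
job_id=208: ✗
job_id=209: ✓ → 5241
job_id=210: ✓ → 6333
job_id=211: ✓ → 1544
job_id=212: ✓ → 2235
cpu_sum = 2604 + 2515 + 1041 + 3404 + 6428 + 6377 + 6694 + 5241 + 6333 + 1544 + 2235 = 44416
—
[cpu_max: cpu > 45 OR mem_gb < 170]
job_id=200: ✓ → 2870
job_id=201: ✓ → 2604
job_id=202: ✓ → 2515
job_id=203: ✓ → 1041
job_id=204: ✗
job_id=205: ✓ → 6428
job_id=206: ✓ → 6377
job_id=207: ✓ → 6694
job_id=208: ✓ → 1960
job_id=209: ✓ → 5241
job_id=210: ✓ → 6333
job_id=211: ✓ → 1544
job_id=212: ✓ → 2235
cpu_max = MAX(2870, 2604, 2515, 1041, 6428, 6377, 6694, 1960, 5241, 6333, 1544, 2235) = 6694

killed_sum=1960, cpu_sum=44416, cpu_max=6694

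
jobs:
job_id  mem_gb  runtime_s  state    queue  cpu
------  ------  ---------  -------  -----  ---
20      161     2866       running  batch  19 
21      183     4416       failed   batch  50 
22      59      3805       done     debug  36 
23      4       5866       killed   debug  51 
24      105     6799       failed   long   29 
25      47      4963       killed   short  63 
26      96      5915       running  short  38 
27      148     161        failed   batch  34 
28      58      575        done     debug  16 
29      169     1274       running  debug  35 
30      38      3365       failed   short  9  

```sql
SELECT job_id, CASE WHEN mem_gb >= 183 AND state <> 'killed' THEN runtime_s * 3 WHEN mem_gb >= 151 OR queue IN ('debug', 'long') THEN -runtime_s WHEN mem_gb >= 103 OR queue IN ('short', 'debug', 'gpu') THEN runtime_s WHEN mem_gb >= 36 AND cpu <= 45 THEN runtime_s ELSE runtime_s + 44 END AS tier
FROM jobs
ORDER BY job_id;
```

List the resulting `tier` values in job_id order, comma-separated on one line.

-2866, 13248, -3805, -5866, -6799, 4963, 5915, 161, -575, -1274, 3365

job_id=20: mem_gb >= 151 OR queue IN ('debug', 'long') → -2866
job_id=21: mem_gb >= 183 AND state <> 'killed' → 13248
job_id=22: mem_gb >= 151 OR queue IN ('debug', 'long') → -3805
job_id=23: mem_gb >= 151 OR queue IN ('debug', 'long') → -5866
job_id=24: mem_gb >= 151 OR queue IN ('debug', 'long') → -6799
job_id=25: mem_gb >= 103 OR queue IN ('short', 'debug', 'gpu') → 4963
job_id=26: mem_gb >= 103 OR queue IN ('short', 'debug', 'gpu') → 5915
job_id=27: mem_gb >= 103 OR queue IN ('short', 'debug', 'gpu') → 161
job_id=28: mem_gb >= 151 OR queue IN ('debug', 'long') → -575
job_id=29: mem_gb >= 151 OR queue IN ('debug', 'long') → -1274
job_id=30: mem_gb >= 103 OR queue IN ('short', 'debug', 'gpu') → 3365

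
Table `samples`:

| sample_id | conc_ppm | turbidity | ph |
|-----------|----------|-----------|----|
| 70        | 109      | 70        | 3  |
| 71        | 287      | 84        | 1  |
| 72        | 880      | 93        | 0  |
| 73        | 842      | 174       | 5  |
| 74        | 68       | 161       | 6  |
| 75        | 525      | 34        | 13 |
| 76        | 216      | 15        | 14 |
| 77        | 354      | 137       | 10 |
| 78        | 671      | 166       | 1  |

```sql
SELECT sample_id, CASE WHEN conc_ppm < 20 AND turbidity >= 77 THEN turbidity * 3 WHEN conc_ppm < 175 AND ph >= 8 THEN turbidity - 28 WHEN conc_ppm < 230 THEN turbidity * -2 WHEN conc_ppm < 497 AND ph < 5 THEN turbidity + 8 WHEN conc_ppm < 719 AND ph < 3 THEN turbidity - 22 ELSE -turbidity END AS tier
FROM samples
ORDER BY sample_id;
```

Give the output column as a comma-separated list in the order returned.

-140, 92, -93, -174, -322, -34, -30, -137, 144

sample_id=70: conc_ppm < 230 → -140
sample_id=71: conc_ppm < 497 AND ph < 5 → 92
sample_id=72: ELSE → -93
sample_id=73: ELSE → -174
sample_id=74: conc_ppm < 230 → -322
sample_id=75: ELSE → -34
sample_id=76: conc_ppm < 230 → -30
sample_id=77: ELSE → -137
sample_id=78: conc_ppm < 719 AND ph < 3 → 144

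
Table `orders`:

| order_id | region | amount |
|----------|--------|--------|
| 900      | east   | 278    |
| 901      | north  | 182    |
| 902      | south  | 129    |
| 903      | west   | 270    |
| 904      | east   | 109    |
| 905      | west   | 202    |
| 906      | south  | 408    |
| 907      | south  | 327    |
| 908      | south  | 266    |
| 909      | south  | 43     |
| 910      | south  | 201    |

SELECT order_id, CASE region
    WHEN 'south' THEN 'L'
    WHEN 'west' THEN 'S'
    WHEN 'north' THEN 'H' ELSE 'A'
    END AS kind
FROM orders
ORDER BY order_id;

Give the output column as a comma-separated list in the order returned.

A, H, L, S, A, S, L, L, L, L, L

order_id=900: ELSE → A
order_id=901: region='north' → H
order_id=902: region='south' → L
order_id=903: region='west' → S
order_id=904: ELSE → A
order_id=905: region='west' → S
order_id=906: region='south' → L
order_id=907: region='south' → L
order_id=908: region='south' → L
order_id=909: region='south' → L
order_id=910: region='south' → L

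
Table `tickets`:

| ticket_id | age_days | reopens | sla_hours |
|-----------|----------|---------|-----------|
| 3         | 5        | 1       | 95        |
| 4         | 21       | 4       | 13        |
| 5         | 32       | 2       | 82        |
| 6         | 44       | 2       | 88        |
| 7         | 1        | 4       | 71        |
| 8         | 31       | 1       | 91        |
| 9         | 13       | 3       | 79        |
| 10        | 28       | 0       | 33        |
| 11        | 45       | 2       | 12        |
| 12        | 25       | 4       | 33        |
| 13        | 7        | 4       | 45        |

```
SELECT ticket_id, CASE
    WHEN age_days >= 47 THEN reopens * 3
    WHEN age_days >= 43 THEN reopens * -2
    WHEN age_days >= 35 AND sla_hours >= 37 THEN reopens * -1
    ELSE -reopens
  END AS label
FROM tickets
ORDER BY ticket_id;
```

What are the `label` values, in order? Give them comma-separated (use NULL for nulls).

-1, -4, -2, -4, -4, -1, -3, 0, -4, -4, -4

ticket_id=3: ELSE → -1
ticket_id=4: ELSE → -4
ticket_id=5: ELSE → -2
ticket_id=6: age_days >= 43 → -4
ticket_id=7: ELSE → -4
ticket_id=8: ELSE → -1
ticket_id=9: ELSE → -3
ticket_id=10: ELSE → 0
ticket_id=11: age_days >= 43 → -4
ticket_id=12: ELSE → -4
ticket_id=13: ELSE → -4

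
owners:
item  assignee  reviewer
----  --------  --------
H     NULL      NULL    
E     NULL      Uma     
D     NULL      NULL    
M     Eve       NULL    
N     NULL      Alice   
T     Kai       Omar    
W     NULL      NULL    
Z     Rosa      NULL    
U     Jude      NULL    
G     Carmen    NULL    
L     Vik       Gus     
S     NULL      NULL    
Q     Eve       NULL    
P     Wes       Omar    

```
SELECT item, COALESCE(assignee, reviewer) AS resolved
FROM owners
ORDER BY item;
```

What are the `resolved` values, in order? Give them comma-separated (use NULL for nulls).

item=D: assignee=NULL, reviewer=NULL (all NULL) → NULL
item=E: assignee=NULL, reviewer=Uma → Uma
item=G: assignee=Carmen → Carmen
item=H: assignee=NULL, reviewer=NULL (all NULL) → NULL
item=L: assignee=Vik → Vik
item=M: assignee=Eve → Eve
item=N: assignee=NULL, reviewer=Alice → Alice
item=P: assignee=Wes → Wes
item=Q: assignee=Eve → Eve
item=S: assignee=NULL, reviewer=NULL (all NULL) → NULL
item=T: assignee=Kai → Kai
item=U: assignee=Jude → Jude
item=W: assignee=NULL, reviewer=NULL (all NULL) → NULL
item=Z: assignee=Rosa → Rosa

NULL, Uma, Carmen, NULL, Vik, Eve, Alice, Wes, Eve, NULL, Kai, Jude, NULL, Rosa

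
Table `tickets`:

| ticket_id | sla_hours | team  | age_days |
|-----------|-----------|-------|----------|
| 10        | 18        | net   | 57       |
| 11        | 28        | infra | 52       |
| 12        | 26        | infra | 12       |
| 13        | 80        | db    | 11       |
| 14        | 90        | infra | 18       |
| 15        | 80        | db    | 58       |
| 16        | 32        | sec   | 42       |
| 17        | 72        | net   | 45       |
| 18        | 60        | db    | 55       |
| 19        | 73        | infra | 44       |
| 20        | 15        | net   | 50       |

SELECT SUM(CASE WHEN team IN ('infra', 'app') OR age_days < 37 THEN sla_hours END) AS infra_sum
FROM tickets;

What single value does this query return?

ticket_id=10: ✗
ticket_id=11: ✓ → 28
ticket_id=12: ✓ → 26
ticket_id=13: ✓ → 80
ticket_id=14: ✓ → 90
ticket_id=15: ✗
ticket_id=16: ✗
ticket_id=17: ✗
ticket_id=18: ✗
ticket_id=19: ✓ → 73
ticket_id=20: ✗
infra_sum = 28 + 26 + 80 + 90 + 73 = 297

297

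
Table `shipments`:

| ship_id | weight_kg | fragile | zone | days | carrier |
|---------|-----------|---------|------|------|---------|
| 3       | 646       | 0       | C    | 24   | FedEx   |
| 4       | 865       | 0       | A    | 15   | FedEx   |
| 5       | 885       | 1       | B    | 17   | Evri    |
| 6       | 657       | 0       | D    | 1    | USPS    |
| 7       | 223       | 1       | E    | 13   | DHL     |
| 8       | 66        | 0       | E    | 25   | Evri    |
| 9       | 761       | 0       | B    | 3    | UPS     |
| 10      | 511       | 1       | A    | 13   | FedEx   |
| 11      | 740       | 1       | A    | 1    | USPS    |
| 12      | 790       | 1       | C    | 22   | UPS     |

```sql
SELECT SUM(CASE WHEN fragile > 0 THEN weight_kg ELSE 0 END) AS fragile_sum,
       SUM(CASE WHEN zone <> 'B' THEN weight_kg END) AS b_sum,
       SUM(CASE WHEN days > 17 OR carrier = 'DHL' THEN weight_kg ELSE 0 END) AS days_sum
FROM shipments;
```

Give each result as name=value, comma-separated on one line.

[fragile_sum: fragile > 0]
ship_id=3: ✗
ship_id=4: ✗
ship_id=5: ✓ → 885
ship_id=6: ✗
ship_id=7: ✓ → 223
ship_id=8: ✗
ship_id=9: ✗
ship_id=10: ✓ → 511
ship_id=11: ✓ → 740
ship_id=12: ✓ → 790
fragile_sum = 885 + 223 + 511 + 740 + 790 = 3149
—
[b_sum: zone <> 'B']
ship_id=3: ✓ → 646
ship_id=4: ✓ → 865
ship_id=5: ✗
ship_id=6: ✓ → 657
ship_id=7: ✓ → 223
ship_id=8: ✓ → 66
ship_id=9: ✗
ship_id=10: ✓ → 511
ship_id=11: ✓ → 740
ship_id=12: ✓ → 790
b_sum = 646 + 865 + 657 + 223 + 66 + 511 + 740 + 790 = 4498
—
[days_sum: days > 17 OR carrier = 'DHL']
ship_id=3: ✓ → 646
ship_id=4: ✗
ship_id=5: ✗
ship_id=6: ✗
ship_id=7: ✓ → 223
ship_id=8: ✓ → 66
ship_id=9: ✗
ship_id=10: ✗
ship_id=11: ✗
ship_id=12: ✓ → 790
days_sum = 646 + 223 + 66 + 790 = 1725

fragile_sum=3149, b_sum=4498, days_sum=1725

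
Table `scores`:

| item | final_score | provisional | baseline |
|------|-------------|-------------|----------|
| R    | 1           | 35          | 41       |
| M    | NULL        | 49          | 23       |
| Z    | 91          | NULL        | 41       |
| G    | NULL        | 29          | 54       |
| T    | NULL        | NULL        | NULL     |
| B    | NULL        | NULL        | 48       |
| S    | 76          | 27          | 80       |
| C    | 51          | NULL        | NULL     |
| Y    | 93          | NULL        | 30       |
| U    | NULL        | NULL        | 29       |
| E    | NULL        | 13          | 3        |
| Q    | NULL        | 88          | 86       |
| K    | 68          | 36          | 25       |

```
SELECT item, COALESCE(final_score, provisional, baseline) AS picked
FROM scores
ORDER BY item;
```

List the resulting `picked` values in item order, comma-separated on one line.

item=B: final_score=NULL, provisional=NULL, baseline=48 → 48
item=C: final_score=51 → 51
item=E: final_score=NULL, provisional=13 → 13
item=G: final_score=NULL, provisional=29 → 29
item=K: final_score=68 → 68
item=M: final_score=NULL, provisional=49 → 49
item=Q: final_score=NULL, provisional=88 → 88
item=R: final_score=1 → 1
item=S: final_score=76 → 76
item=T: final_score=NULL, provisional=NULL, baseline=NULL (all NULL) → NULL
item=U: final_score=NULL, provisional=NULL, baseline=29 → 29
item=Y: final_score=93 → 93
item=Z: final_score=91 → 91

48, 51, 13, 29, 68, 49, 88, 1, 76, NULL, 29, 93, 91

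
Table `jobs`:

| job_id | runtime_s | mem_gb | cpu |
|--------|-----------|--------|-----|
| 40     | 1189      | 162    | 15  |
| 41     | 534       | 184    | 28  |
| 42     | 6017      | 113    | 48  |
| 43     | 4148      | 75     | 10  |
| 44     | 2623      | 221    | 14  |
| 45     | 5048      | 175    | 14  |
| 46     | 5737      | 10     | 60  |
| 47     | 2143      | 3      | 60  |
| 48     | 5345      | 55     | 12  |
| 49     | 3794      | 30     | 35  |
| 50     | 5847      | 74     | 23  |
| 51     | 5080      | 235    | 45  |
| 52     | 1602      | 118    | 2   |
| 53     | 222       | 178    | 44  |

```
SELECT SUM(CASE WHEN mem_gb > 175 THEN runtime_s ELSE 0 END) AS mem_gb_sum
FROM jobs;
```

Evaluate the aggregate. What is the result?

8459

job_id=40: ✗
job_id=41: ✓ → 534
job_id=42: ✗
job_id=43: ✗
job_id=44: ✓ → 2623
job_id=45: ✗
job_id=46: ✗
job_id=47: ✗
job_id=48: ✗
job_id=49: ✗
job_id=50: ✗
job_id=51: ✓ → 5080
job_id=52: ✗
job_id=53: ✓ → 222
mem_gb_sum = 534 + 2623 + 5080 + 222 = 8459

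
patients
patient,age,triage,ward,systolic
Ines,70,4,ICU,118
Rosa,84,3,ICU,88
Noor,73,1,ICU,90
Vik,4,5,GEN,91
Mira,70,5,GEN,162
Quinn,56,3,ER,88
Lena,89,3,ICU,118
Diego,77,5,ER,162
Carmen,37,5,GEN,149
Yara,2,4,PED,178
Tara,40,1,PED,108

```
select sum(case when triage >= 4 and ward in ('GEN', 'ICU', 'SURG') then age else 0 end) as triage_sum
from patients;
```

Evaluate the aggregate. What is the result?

patient=Ines: ✓ → 70
patient=Rosa: ✗
patient=Noor: ✗
patient=Vik: ✓ → 4
patient=Mira: ✓ → 70
patient=Quinn: ✗
patient=Lena: ✗
patient=Diego: ✗
patient=Carmen: ✓ → 37
patient=Yara: ✗
patient=Tara: ✗
triage_sum = 70 + 4 + 70 + 37 = 181

181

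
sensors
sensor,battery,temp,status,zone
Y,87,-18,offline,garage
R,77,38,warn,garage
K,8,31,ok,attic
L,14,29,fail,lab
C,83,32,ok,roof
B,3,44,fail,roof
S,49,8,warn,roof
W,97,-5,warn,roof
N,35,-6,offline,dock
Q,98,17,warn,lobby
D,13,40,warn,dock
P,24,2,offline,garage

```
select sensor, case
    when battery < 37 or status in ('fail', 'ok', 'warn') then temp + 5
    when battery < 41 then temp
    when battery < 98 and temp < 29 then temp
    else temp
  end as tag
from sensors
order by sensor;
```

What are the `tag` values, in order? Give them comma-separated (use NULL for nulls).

49, 37, 45, 36, 34, -1, 7, 22, 43, 13, 0, -18

sensor=B: battery < 37 or status in ('fail', 'ok', 'warn') → 49
sensor=C: battery < 37 or status in ('fail', 'ok', 'warn') → 37
sensor=D: battery < 37 or status in ('fail', 'ok', 'warn') → 45
sensor=K: battery < 37 or status in ('fail', 'ok', 'warn') → 36
sensor=L: battery < 37 or status in ('fail', 'ok', 'warn') → 34
sensor=N: battery < 37 or status in ('fail', 'ok', 'warn') → -1
sensor=P: battery < 37 or status in ('fail', 'ok', 'warn') → 7
sensor=Q: battery < 37 or status in ('fail', 'ok', 'warn') → 22
sensor=R: battery < 37 or status in ('fail', 'ok', 'warn') → 43
sensor=S: battery < 37 or status in ('fail', 'ok', 'warn') → 13
sensor=W: battery < 37 or status in ('fail', 'ok', 'warn') → 0
sensor=Y: battery < 98 and temp < 29 → -18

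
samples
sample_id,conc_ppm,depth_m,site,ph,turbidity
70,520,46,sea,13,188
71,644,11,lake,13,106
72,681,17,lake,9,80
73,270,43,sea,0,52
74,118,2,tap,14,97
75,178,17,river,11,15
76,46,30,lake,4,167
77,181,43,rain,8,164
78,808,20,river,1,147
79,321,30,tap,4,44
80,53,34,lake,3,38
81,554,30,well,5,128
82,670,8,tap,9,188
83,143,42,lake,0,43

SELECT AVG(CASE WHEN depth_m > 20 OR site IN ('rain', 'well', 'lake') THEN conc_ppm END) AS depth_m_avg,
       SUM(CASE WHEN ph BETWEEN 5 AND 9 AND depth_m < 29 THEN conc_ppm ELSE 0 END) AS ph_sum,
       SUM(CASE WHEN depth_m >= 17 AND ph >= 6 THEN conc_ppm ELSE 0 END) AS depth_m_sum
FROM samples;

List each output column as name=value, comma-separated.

depth_m_avg=341.3, ph_sum=1351, depth_m_sum=1560

[depth_m_avg: depth_m > 20 OR site IN ('rain', 'well', 'lake')]
sample_id=70: ✓ → 520
sample_id=71: ✓ → 644
sample_id=72: ✓ → 681
sample_id=73: ✓ → 270
sample_id=74: ✗
sample_id=75: ✗
sample_id=76: ✓ → 46
sample_id=77: ✓ → 181
sample_id=78: ✗
sample_id=79: ✓ → 321
sample_id=80: ✓ → 53
sample_id=81: ✓ → 554
sample_id=82: ✗
sample_id=83: ✓ → 143
depth_m_avg = (520 + 644 + 681 + 270 + 46 + 181 + 321 + 53 + 554 + 143) / 10 = 341.3
—
[ph_sum: ph BETWEEN 5 AND 9 AND depth_m < 29]
sample_id=70: ✗
sample_id=71: ✗
sample_id=72: ✓ → 681
sample_id=73: ✗
sample_id=74: ✗
sample_id=75: ✗
sample_id=76: ✗
sample_id=77: ✗
sample_id=78: ✗
sample_id=79: ✗
sample_id=80: ✗
sample_id=81: ✗
sample_id=82: ✓ → 670
sample_id=83: ✗
ph_sum = 681 + 670 = 1351
—
[depth_m_sum: depth_m >= 17 AND ph >= 6]
sample_id=70: ✓ → 520
sample_id=71: ✗
sample_id=72: ✓ → 681
sample_id=73: ✗
sample_id=74: ✗
sample_id=75: ✓ → 178
sample_id=76: ✗
sample_id=77: ✓ → 181
sample_id=78: ✗
sample_id=79: ✗
sample_id=80: ✗
sample_id=81: ✗
sample_id=82: ✗
sample_id=83: ✗
depth_m_sum = 520 + 681 + 178 + 181 = 1560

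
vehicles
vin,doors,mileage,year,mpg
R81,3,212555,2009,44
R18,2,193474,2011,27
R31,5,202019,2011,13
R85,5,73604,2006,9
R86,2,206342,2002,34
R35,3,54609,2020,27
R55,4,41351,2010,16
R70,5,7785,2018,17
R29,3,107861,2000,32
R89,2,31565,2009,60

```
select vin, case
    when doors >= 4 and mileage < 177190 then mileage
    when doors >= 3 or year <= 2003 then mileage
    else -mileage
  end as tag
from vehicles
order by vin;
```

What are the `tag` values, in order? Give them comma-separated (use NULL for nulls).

vin=R18: ELSE → -193474
vin=R29: doors >= 3 or year <= 2003 → 107861
vin=R31: doors >= 3 or year <= 2003 → 202019
vin=R35: doors >= 3 or year <= 2003 → 54609
vin=R55: doors >= 4 and mileage < 177190 → 41351
vin=R70: doors >= 4 and mileage < 177190 → 7785
vin=R81: doors >= 3 or year <= 2003 → 212555
vin=R85: doors >= 4 and mileage < 177190 → 73604
vin=R86: doors >= 3 or year <= 2003 → 206342
vin=R89: ELSE → -31565

-193474, 107861, 202019, 54609, 41351, 7785, 212555, 73604, 206342, -31565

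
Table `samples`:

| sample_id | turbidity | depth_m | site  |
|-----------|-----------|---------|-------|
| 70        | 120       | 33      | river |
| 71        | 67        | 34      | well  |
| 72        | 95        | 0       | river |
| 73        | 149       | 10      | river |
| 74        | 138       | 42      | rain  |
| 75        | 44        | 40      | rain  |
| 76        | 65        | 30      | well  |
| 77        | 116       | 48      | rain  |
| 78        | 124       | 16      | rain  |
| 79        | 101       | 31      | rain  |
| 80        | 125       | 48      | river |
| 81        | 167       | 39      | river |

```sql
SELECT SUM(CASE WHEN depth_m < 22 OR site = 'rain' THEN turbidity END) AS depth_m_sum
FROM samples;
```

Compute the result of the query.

sample_id=70: ✗
sample_id=71: ✗
sample_id=72: ✓ → 95
sample_id=73: ✓ → 149
sample_id=74: ✓ → 138
sample_id=75: ✓ → 44
sample_id=76: ✗
sample_id=77: ✓ → 116
sample_id=78: ✓ → 124
sample_id=79: ✓ → 101
sample_id=80: ✗
sample_id=81: ✗
depth_m_sum = 95 + 149 + 138 + 44 + 116 + 124 + 101 = 767

767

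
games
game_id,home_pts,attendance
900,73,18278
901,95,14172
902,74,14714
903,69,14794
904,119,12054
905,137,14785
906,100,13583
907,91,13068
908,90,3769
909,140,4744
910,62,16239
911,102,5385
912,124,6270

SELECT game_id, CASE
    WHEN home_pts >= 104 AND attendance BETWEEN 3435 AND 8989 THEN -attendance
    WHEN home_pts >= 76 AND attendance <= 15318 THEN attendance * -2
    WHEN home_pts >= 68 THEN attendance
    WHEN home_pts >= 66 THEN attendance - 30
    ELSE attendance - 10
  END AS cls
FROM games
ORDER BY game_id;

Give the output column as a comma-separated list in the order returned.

18278, -28344, 14714, 14794, -24108, -29570, -27166, -26136, -7538, -4744, 16229, -10770, -6270

game_id=900: home_pts >= 68 → 18278
game_id=901: home_pts >= 76 AND attendance <= 15318 → -28344
game_id=902: home_pts >= 68 → 14714
game_id=903: home_pts >= 68 → 14794
game_id=904: home_pts >= 76 AND attendance <= 15318 → -24108
game_id=905: home_pts >= 76 AND attendance <= 15318 → -29570
game_id=906: home_pts >= 76 AND attendance <= 15318 → -27166
game_id=907: home_pts >= 76 AND attendance <= 15318 → -26136
game_id=908: home_pts >= 76 AND attendance <= 15318 → -7538
game_id=909: home_pts >= 104 AND attendance BETWEEN 3435 AND 8989 → -4744
game_id=910: ELSE → 16229
game_id=911: home_pts >= 76 AND attendance <= 15318 → -10770
game_id=912: home_pts >= 104 AND attendance BETWEEN 3435 AND 8989 → -6270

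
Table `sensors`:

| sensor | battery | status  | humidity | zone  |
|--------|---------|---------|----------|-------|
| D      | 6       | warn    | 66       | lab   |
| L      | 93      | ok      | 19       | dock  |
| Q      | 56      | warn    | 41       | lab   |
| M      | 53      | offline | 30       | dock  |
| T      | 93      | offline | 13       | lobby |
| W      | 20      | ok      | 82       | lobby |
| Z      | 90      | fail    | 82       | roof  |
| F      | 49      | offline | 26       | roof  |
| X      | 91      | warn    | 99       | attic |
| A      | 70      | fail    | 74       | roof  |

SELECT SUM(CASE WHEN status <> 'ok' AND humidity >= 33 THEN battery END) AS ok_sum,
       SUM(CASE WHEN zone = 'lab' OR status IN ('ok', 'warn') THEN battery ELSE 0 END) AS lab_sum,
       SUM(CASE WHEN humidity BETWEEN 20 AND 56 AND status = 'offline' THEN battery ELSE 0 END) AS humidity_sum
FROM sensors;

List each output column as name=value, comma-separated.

[ok_sum: status <> 'ok' AND humidity >= 33]
sensor=D: ✓ → 6
sensor=L: ✗
sensor=Q: ✓ → 56
sensor=M: ✗
sensor=T: ✗
sensor=W: ✗
sensor=Z: ✓ → 90
sensor=F: ✗
sensor=X: ✓ → 91
sensor=A: ✓ → 70
ok_sum = 6 + 56 + 90 + 91 + 70 = 313
—
[lab_sum: zone = 'lab' OR status IN ('ok', 'warn')]
sensor=D: ✓ → 6
sensor=L: ✓ → 93
sensor=Q: ✓ → 56
sensor=M: ✗
sensor=T: ✗
sensor=W: ✓ → 20
sensor=Z: ✗
sensor=F: ✗
sensor=X: ✓ → 91
sensor=A: ✗
lab_sum = 6 + 93 + 56 + 20 + 91 = 266
—
[humidity_sum: humidity BETWEEN 20 AND 56 AND status = 'offline']
sensor=D: ✗
sensor=L: ✗
sensor=Q: ✗
sensor=M: ✓ → 53
sensor=T: ✗
sensor=W: ✗
sensor=Z: ✗
sensor=F: ✓ → 49
sensor=X: ✗
sensor=A: ✗
humidity_sum = 53 + 49 = 102

ok_sum=313, lab_sum=266, humidity_sum=102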